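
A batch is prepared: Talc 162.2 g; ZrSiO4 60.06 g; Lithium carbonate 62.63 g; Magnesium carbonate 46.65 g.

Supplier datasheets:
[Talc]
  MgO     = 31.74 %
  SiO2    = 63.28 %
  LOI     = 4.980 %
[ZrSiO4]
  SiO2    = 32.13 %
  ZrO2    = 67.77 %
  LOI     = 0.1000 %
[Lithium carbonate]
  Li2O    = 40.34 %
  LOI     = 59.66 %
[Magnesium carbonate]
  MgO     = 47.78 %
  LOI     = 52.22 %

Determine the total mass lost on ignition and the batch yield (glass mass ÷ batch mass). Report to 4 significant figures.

The working math carries full precision at all times. Mid-chain values are shown, rounded to 4 significant digits, within the worked lines. Each reported result carries a single rounding; the derived quantities, which include totals, yield, net glass mass, ignition loss, four oxide percentages, are carried at full precision, exactly as shown in the problem or answer text, using the weight values at 261.7 g of glass.
LOI of each material in turn:
  Talc: 162.2 × 0.04980 = 8.078 g
  ZrSiO4: 60.06 × 0.001000 = 0.06006 g
  Lithium carbonate: 62.63 × 0.5966 = 37.37 g
  Magnesium carbonate: 46.65 × 0.5222 = 24.36 g
Total LOI = 69.86 g
Glass = batch − LOI = 331.5 − 69.86 = 261.7 g

LOI loss = 69.86 g; glass = 261.7 g; yield = 78.93%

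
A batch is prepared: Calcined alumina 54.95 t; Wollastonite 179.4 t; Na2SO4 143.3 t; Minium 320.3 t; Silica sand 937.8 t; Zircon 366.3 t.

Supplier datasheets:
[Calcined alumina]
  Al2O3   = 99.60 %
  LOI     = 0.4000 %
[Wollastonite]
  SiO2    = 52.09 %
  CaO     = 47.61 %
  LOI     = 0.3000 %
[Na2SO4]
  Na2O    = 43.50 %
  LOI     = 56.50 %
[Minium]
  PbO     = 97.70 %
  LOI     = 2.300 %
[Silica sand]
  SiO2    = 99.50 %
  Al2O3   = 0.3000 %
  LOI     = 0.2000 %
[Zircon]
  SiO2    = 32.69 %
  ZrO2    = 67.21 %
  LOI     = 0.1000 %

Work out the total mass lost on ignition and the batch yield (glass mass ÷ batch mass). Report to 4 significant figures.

LOI loss = 91.33 t; glass = 1911 t; yield = 95.44%

The intermediate values are printed with 4-significant-figure rounding within the worked lines; every computation maintains exact precision throughout. A single rounding yields each reported figure — all derived quantities (the six compositions, the totals, yield, LOI, glass mass) are carried in full float precision from the weighed amounts on 1911 t of glass, as they appear in the question or the answer.
Each material's LOI contribution:
  Calcined alumina: 54.95 × 0.004000 = 0.2198 t
  Wollastonite: 179.4 × 0.003000 = 0.5382 t
  Na2SO4: 143.3 × 0.5650 = 80.96 t
  Minium: 320.3 × 0.02300 = 7.367 t
  Silica sand: 937.8 × 0.002000 = 1.876 t
  Zircon: 366.3 × 0.001000 = 0.3663 t
Total LOI = 91.33 t
Glass = batch − LOI = 2002 − 91.33 = 1911 t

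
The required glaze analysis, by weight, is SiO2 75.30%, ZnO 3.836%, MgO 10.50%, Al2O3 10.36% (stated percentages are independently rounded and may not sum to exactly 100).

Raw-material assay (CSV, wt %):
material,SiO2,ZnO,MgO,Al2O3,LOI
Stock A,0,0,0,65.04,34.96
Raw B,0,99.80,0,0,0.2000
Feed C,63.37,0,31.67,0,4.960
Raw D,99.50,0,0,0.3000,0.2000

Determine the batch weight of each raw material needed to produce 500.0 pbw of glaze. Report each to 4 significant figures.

Batch per 500.0 pbw glaze:
  Stock A: 78.38 pbw
  Raw B: 19.22 pbw
  Feed C: 165.8 pbw
  Raw D: 272.8 pbw
Total batch = 536.2 pbw; LOI loss = 36.21 pbw; yield = 93.25%

Mid-chain values appear rounded to four significant digits when written out; all internal work keeps full float precision from first step to last — every reported number takes a single rounding — derived quantities are rebuilt at exact precision (glass mass, the totals, four oxide percentages, yield, ignition loss) from the batch weights at 500.0 pbw of glass exactly as printed in the problem or the answer.
Oxide-by-oxide targets in 500.0 pbw glaze:
  SiO2: 75.30% × 500.0 = 376.5 pbw
  ZnO: 3.836% × 500.0 = 19.18 pbw
  MgO: 10.50% × 500.0 = 52.50 pbw
  Al2O3: 10.36% × 500.0 = 51.80 pbw
Verifying the oxide balance with the batch weights as given, versus the basis set out (oxide sums agree with the targets up to rounding of the answer):
  SiO2: 165.8·0.6337 + 272.8·0.9950 = 376.5 pbw (target 376.5 pbw)
  ZnO: 19.22·0.9980 = 19.18 pbw (target 19.18 pbw)
  MgO: 165.8·0.3167 = 52.51 pbw (target 52.50 pbw)
  Al2O3: 78.38·0.6504 + 272.8·0.003000 = 51.80 pbw (target 51.80 pbw)
The glass-mass cross-check: the batch minus its LOI: 500.0 pbw (oxide target masses add up to 500.0 pbw; versus the stated basis of 500.0 pbw — a pure rounding effect).
Whole-batch sum: Σ batch = 536.2 pbw; Σ batch·LOI gives LOI loss = 36.21 pbw; yield, glass over the total, = 93.25%.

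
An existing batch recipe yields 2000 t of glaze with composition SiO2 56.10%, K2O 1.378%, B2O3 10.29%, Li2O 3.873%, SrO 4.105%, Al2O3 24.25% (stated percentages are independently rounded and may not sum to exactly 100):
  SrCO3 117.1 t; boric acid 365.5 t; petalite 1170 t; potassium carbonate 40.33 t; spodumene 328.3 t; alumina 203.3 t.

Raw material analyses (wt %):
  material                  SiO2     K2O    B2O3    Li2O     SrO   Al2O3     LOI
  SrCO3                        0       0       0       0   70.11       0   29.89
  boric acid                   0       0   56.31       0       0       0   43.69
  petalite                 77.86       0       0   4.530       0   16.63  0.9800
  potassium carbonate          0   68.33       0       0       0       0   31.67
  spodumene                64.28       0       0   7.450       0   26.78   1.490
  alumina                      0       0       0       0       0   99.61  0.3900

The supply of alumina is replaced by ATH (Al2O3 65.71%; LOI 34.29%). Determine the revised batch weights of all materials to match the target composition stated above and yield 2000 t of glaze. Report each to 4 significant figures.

Revised batch per 2000 t glaze:
  SrCO3: 117.1 t
  boric acid: 365.5 t
  petalite: 1170 t
  potassium carbonate: 40.33 t
  spodumene: 328.3 t
  ATH: 308.2 t
Total batch = 2329 t; LOI loss = 329.5 t

The whole derivation maintains full float precision at all times. The intermediate values appear, rounded to four significant digits, as written; exactly one rounding lands on every reported value; all derived quantities are computed using the weight values on 2000 t of glass in full float precision (six oxide percentages, the totals, the yield, ignition loss, net glass mass) exactly as shown in either problem or answer.
The oxide mass targets at 2000 t glaze:
  SiO2: 56.10% × 2000 = 1122 t
  K2O: 1.378% × 2000 = 27.56 t
  B2O3: 10.29% × 2000 = 205.8 t
  Li2O: 3.873% × 2000 = 77.46 t
  SrO: 4.105% × 2000 = 82.10 t
  Al2O3: 24.25% × 2000 = 485.0 t
Balance tally, oxide-wise, with the batch weights as given, per the basis as stated (delivered sums recover each target given rounding of the digits):
  SiO2: 1170·0.7786 + 328.3·0.6428 = 1122 t (target 1122 t)
  K2O: 40.33·0.6833 = 27.56 t (target 27.56 t)
  B2O3: 365.5·0.5631 = 205.8 t (target 205.8 t)
  Li2O: 1170·0.04530 + 328.3·0.07450 = 77.46 t (target 77.46 t)
  SrO: 117.1·0.7011 = 82.10 t (target 82.10 t)
  Al2O3: 1170·0.1663 + 328.3·0.2678 + 308.2·0.6571 = 485.0 t (target 485.0 t)
Glass-mass bookkeeping: net batch after ignition = 2000 t (oxide target masses add up to 2000 t; basis as stated: 2000 t — differing by rounding only).
Whole-batch sum: Σ batch = 2329 t; loss to ignition Σ batch·LOI = 329.5 t; yield = glass ÷ total batch = 85.85%.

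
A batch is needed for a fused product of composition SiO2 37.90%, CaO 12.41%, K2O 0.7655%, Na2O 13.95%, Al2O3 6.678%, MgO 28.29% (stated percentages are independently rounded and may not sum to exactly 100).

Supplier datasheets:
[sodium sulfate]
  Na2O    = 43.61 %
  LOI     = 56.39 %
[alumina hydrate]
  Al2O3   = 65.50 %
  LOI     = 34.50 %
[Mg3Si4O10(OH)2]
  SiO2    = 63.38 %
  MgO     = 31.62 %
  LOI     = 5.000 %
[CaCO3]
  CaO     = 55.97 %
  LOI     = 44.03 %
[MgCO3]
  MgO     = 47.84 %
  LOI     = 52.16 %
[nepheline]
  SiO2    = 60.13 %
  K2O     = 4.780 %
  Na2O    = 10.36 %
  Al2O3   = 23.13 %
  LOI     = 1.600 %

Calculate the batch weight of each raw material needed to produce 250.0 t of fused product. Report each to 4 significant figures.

Batch per 250.0 t fused product:
  sodium sulfate: 70.46 t
  alumina hydrate: 11.35 t
  Mg3Si4O10(OH)2: 111.5 t
  CaCO3: 55.43 t
  MgCO3: 74.13 t
  nepheline: 40.04 t
Total batch = 362.9 t; LOI loss = 112.9 t; yield = 68.88%

Values along the way are displayed, rounded to 4 significant digits, within the worked lines. Each numeric step carries exact precision throughout; exactly one rounding is applied to each reported value — all derived quantities, including the totals, six oxide percentages, glass mass, yield, ignition loss, are carried from the batch weights on 250.0 t of glass at exact precision precisely as stated by the question or the answer.
Oxide-by-oxide targets in 250.0 t fused product:
  SiO2: 37.90% × 250.0 = 94.75 t
  CaO: 12.41% × 250.0 = 31.02 t
  K2O: 0.7655% × 250.0 = 1.914 t
  Na2O: 13.95% × 250.0 = 34.88 t
  Al2O3: 6.678% × 250.0 = 16.70 t
  MgO: 28.29% × 250.0 = 70.72 t
Per-oxide balance check with the batch weights as given, versus the basis set out (oxide sums agree with the targets given rounding of the digits):
  SiO2: 111.5·0.6338 + 40.04·0.6013 = 94.74 t (target 94.75 t)
  CaO: 55.43·0.5597 = 31.02 t (target 31.02 t)
  K2O: 40.04·0.04780 = 1.914 t (target 1.914 t)
  Na2O: 70.46·0.4361 + 40.04·0.1036 = 34.88 t (target 34.88 t)
  Al2O3: 11.35·0.6550 + 40.04·0.2313 = 16.70 t (target 16.70 t)
  MgO: 111.5·0.3162 + 74.13·0.4784 = 70.72 t (target 70.72 t)
Glass-mass bookkeeping: total batch − LOI = 250.0 t (oxide target masses add up to 250.0 t; basis as stated: 250.0 t — rounding explains the deltas).
Batch grand total — Σ batch = 362.9 t; LOI removed, Σ of batch·LOI: 112.9 t; the yield ratio, glass ÷ batch: 68.88%.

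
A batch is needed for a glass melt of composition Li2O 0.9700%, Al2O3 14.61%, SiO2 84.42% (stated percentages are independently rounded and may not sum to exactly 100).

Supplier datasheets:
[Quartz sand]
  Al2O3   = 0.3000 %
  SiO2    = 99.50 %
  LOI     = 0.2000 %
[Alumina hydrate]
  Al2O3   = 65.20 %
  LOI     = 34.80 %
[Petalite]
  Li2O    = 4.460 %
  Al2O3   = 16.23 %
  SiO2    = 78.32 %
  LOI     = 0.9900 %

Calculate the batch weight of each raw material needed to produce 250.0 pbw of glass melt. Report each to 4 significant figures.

Values along the way are shown (rounded to 4 significant digits) in the printout; the whole derivation keeps full precision at each step; each reported figure takes a single rounding — the derived quantities (the yield, net glass mass, the totals, three oxide percentages, ignition loss) are re-derived from the batch weights for 250.0 pbw of glass at full precision, precisely as stated by the question or the answer.
Target masses of each oxide per 250.0 pbw glass melt:
  Li2O: 0.9700% × 250.0 = 2.425 pbw
  Al2O3: 14.61% × 250.0 = 36.52 pbw
  SiO2: 84.42% × 250.0 = 211.0 pbw
A balance pass over the oxides, applying the batch weights above, against the basis in use (target by target, the sums agree net of answer rounding effects):
  Li2O: 54.37·0.04460 = 2.425 pbw (target 2.425 pbw)
  Al2O3: 169.3·0.003000 + 41.71·0.6520 + 54.37·0.1623 = 36.53 pbw (target 36.52 pbw)
  SiO2: 169.3·0.9950 + 54.37·0.7832 = 211.0 pbw (target 211.0 pbw)
Glass-mass sanity pass: Σ batch − LOI loss = 250.0 pbw (oxide target masses add up to 250.0 pbw; versus the stated basis of 250.0 pbw — gaps are rounding artifacts).
Adding the batch up: Σ batch = 265.4 pbw; LOI removed, Σ of batch·LOI: 15.39 pbw; glass ÷ batch gives a yield of 94.20%.

Batch per 250.0 pbw glass melt:
  Quartz sand: 169.3 pbw
  Alumina hydrate: 41.71 pbw
  Petalite: 54.37 pbw
Total batch = 265.4 pbw; LOI loss = 15.39 pbw; yield = 94.20%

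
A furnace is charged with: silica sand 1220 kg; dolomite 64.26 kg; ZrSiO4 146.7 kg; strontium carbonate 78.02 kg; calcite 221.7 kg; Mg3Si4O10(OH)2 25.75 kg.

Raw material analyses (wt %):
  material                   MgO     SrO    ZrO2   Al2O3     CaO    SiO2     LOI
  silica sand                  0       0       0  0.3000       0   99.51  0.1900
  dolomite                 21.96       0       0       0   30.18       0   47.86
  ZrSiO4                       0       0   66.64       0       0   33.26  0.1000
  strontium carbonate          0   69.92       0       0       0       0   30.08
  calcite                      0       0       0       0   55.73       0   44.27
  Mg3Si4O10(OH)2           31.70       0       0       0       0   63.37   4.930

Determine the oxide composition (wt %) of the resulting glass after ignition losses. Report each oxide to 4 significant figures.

Working values are printed, with 4-significant-figure rounding, as written. Every computation holds exact precision through every step — exactly one rounding is applied to every reported result — all derived quantities (six oxide percentages, yield, totals, ignition loss, net glass mass) are computed in full precision from the batch weights per 1600 kg of glass exactly as printed in problem or answer.
Oxide-by-oxide delivered mass:
  MgO: 64.26·0.2196 + 25.75·0.3170 = 22.27 kg
  SrO: 78.02·0.6992 = 54.55 kg
  ZrO2: 146.7·0.6664 = 97.76 kg
  Al2O3: 1220·0.003000 = 3.660 kg
  CaO: 64.26·0.3018 + 221.7·0.5573 = 142.9 kg
  SiO2: 1220·0.9951 + 146.7·0.3326 + 25.75·0.6337 = 1279 kg
LOI: 1220·0.001900 + 64.26·0.4786 + 146.7·0.001000 + 78.02·0.3008 + 221.7·0.4427 + 25.75·0.04930 = 156.1 kg
Net of LOI, the glass mass = 1756 − 156.1 = 1600 kg (= Σ oxide masses)
wt % = 100 × oxide mass / glass mass

Glass mass = 1600 kg (batch 1756 − LOI 156.1).
Composition: MgO 1.392%, SrO 3.409%, ZrO2 6.109%, Al2O3 0.2287%, CaO 8.932%, SiO2 79.93%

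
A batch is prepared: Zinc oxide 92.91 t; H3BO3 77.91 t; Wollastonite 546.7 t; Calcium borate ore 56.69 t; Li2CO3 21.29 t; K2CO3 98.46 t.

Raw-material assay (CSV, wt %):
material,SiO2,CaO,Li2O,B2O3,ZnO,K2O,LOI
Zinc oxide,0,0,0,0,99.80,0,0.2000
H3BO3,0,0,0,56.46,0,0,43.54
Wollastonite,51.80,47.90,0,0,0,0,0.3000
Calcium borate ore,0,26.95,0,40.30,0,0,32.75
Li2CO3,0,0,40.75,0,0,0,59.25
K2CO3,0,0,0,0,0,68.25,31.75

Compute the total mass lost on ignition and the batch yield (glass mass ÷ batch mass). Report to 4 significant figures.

Mid-chain values are printed rounded to 4 significant figures alongside each step. All internal work maintains exact precision through the solve; every reported value takes exactly one rounding — all derived quantities are carried using the weight values for 795.8 t of glass at full precision (ignition loss, the yield, totals, six oxide percentages, net glass mass) as written in the problem or the answer.
Per-material ignition loss:
  Zinc oxide: 92.91 × 0.002000 = 0.1858 t
  H3BO3: 77.91 × 0.4354 = 33.92 t
  Wollastonite: 546.7 × 0.003000 = 1.640 t
  Calcium borate ore: 56.69 × 0.3275 = 18.57 t
  Li2CO3: 21.29 × 0.5925 = 12.61 t
  K2CO3: 98.46 × 0.3175 = 31.26 t
Total LOI = 98.19 t
Glass = batch − LOI = 894.0 − 98.19 = 795.8 t

LOI loss = 98.19 t; glass = 795.8 t; yield = 89.02%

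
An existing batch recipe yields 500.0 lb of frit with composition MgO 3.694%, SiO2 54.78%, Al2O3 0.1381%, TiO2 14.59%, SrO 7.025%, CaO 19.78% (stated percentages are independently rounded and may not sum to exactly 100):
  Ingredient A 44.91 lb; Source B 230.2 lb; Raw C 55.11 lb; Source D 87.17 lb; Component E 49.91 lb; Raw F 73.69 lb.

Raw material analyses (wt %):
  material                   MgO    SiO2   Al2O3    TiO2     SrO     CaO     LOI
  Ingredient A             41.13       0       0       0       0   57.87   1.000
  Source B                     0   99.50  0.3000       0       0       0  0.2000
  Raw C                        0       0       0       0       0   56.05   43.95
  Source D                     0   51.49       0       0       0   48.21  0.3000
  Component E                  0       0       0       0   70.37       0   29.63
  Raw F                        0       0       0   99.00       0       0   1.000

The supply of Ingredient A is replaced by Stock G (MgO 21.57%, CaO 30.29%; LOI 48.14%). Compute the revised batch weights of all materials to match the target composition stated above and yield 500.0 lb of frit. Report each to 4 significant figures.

Revised batch per 500.0 lb frit:
  Stock G: 85.63 lb
  Source B: 230.2 lb
  Raw C: 55.20 lb
  Source D: 87.17 lb
  Component E: 49.91 lb
  Raw F: 73.69 lb
Total batch = 581.8 lb; LOI loss = 81.73 lb

Intermediates appear rounded to four significant digits; all arithmetic carries full precision end to end; every reported result is rounded only once. The derived quantities are recomputed at full float precision (LOI, the six compositions, glass mass, the totals, yield) from the weighed amounts for 500.0 lb of glass as quoted within problem or answer.
Target masses of each oxide per 500.0 lb frit:
  MgO: 3.694% × 500.0 = 18.47 lb
  SiO2: 54.78% × 500.0 = 273.9 lb
  Al2O3: 0.1381% × 500.0 = 0.6905 lb
  TiO2: 14.59% × 500.0 = 72.95 lb
  SrO: 7.025% × 500.0 = 35.12 lb
  CaO: 19.78% × 500.0 = 98.90 lb
Checking each oxide sum working from each reported weight, versus the basis set out (every target is met by its sum net of answer rounding effects):
  MgO: 85.63·0.2157 = 18.47 lb (target 18.47 lb)
  SiO2: 230.2·0.9950 + 87.17·0.5149 = 273.9 lb (target 273.9 lb)
  Al2O3: 230.2·0.003000 = 0.6906 lb (target 0.6905 lb)
  TiO2: 73.69·0.9900 = 72.95 lb (target 72.95 lb)
  SrO: 49.91·0.7037 = 35.12 lb (target 35.12 lb)
  CaO: 85.63·0.3029 + 55.20·0.5605 + 87.17·0.4821 = 98.90 lb (target 98.90 lb)
Glass-mass sanity pass: total charge less LOI = 500.1 lb (the targets, summed, come to 500.0 lb; versus the stated basis of 500.0 lb — rounding explains the deltas).
Batch total: Σ batch = 581.8 lb; ignition loss, Σ(batch × LOI) = 81.73 lb; yield = glass ÷ total batch = 85.95%.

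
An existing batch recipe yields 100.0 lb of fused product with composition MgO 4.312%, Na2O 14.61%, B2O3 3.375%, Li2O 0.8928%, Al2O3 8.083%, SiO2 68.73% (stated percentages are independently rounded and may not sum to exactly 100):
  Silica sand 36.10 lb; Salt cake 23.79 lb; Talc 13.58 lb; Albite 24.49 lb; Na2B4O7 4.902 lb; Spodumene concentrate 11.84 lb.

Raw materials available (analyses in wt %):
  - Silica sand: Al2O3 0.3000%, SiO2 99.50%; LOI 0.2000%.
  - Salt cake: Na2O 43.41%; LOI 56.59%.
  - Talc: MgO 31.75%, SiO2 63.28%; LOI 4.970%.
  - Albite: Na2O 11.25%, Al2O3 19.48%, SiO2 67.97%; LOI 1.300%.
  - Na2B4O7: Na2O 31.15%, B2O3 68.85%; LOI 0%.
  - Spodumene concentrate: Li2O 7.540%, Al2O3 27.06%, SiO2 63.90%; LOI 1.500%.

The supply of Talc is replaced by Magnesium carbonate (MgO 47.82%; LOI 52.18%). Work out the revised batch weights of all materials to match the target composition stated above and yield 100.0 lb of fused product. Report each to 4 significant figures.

Revised batch per 100.0 lb fused product:
  Silica sand: 44.83 lb
  Salt cake: 23.83 lb
  Magnesium carbonate: 9.017 lb
  Albite: 24.36 lb
  Na2B4O7: 4.902 lb
  Spodumene concentrate: 11.84 lb
Total batch = 118.8 lb; LOI loss = 18.77 lb

All internal work carries full precision end to end — mid-chain values appear (rounded to four significant figures) within the worked lines — a single rounding finalizes each reported figure. All derived quantities are carried using the weight values on 100.0 lb of glass in full float precision (glass mass, ignition loss, the totals, yield, the six compositions), exactly as shown in question or answer.
Target masses of each oxide per 100.0 lb fused product:
  MgO: 4.312% × 100.0 = 4.312 lb
  Na2O: 14.61% × 100.0 = 14.61 lb
  B2O3: 3.375% × 100.0 = 3.375 lb
  Li2O: 0.8928% × 100.0 = 0.8928 lb
  Al2O3: 8.083% × 100.0 = 8.083 lb
  SiO2: 68.73% × 100.0 = 68.73 lb
Oxide-by-oxide audit given the weights on record, on the stated basis (target by target, the sums agree within answer rounding):
  MgO: 9.017·0.4782 = 4.312 lb (target 4.312 lb)
  Na2O: 23.83·0.4341 + 24.36·0.1125 + 4.902·0.3115 = 14.61 lb (target 14.61 lb)
  B2O3: 4.902·0.6885 = 3.375 lb (target 3.375 lb)
  Li2O: 11.84·0.07540 = 0.8927 lb (target 0.8928 lb)
  Al2O3: 44.83·0.003000 + 24.36·0.1948 + 11.84·0.2706 = 8.084 lb (target 8.083 lb)
  SiO2: 44.83·0.9950 + 24.36·0.6797 + 11.84·0.6390 = 68.73 lb (target 68.73 lb)
Consistency of the glass mass: total charge less LOI = 100.0 lb (oxide target masses add up to 100.0 lb; against the stated basis, 100.0 lb — rounding explains the deltas).
Total batch = Σ batch = 118.8 lb; LOI removed, Σ of batch·LOI: 18.77 lb; yield, glass over the total, = 84.19%.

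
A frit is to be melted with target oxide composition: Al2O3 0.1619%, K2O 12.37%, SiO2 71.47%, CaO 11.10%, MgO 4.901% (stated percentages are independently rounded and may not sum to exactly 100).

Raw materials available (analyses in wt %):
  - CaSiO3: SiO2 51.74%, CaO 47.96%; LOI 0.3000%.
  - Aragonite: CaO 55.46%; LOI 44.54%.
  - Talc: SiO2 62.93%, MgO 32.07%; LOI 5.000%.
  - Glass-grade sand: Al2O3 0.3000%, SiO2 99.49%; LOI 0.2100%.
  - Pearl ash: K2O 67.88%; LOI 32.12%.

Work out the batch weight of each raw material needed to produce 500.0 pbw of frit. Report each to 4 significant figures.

Batch per 500.0 pbw frit:
  CaSiO3: 78.87 pbw
  Aragonite: 31.87 pbw
  Talc: 76.41 pbw
  Glass-grade sand: 269.8 pbw
  Pearl ash: 91.12 pbw
Total batch = 548.1 pbw; LOI loss = 48.09 pbw; yield = 91.23%

The whole derivation carries full precision in all steps; mid-chain values are shown rounded to four significant figures within the worked lines — every reported figure is rounded once only; all derived quantities (the yield, glass mass, LOI, the five compositions, the totals) are carried from the batch weights per 500.0 pbw of glass at full float precision, exactly as shown in problem or answer.
Target masses of each oxide per 500.0 pbw frit:
  Al2O3: 0.1619% × 500.0 = 0.8095 pbw
  K2O: 12.37% × 500.0 = 61.85 pbw
  SiO2: 71.47% × 500.0 = 357.4 pbw
  CaO: 11.10% × 500.0 = 55.50 pbw
  MgO: 4.901% × 500.0 = 24.50 pbw
Oxide-by-oxide audit applying the batch weights above, for the quoted basis mass (each sum matches its target mass once rounding is allowed for):
  Al2O3: 269.8·0.003000 = 0.8094 pbw (target 0.8095 pbw)
  K2O: 91.12·0.6788 = 61.85 pbw (target 61.85 pbw)
  SiO2: 78.87·0.5174 + 76.41·0.6293 + 269.8·0.9949 = 357.3 pbw (target 357.4 pbw)
  CaO: 78.87·0.4796 + 31.87·0.5546 = 55.50 pbw (target 55.50 pbw)
  MgO: 76.41·0.3207 = 24.50 pbw (target 24.50 pbw)
Glass mass check: total batch − LOI = 500.0 pbw (the Σ of target masses is 500.0 pbw; against the stated basis, 500.0 pbw — gaps are rounding artifacts).
Batch total: Σ batch = 548.1 pbw; LOI loss = Σ batch·LOI = 48.09 pbw; the yield ratio, glass ÷ batch: 91.23%.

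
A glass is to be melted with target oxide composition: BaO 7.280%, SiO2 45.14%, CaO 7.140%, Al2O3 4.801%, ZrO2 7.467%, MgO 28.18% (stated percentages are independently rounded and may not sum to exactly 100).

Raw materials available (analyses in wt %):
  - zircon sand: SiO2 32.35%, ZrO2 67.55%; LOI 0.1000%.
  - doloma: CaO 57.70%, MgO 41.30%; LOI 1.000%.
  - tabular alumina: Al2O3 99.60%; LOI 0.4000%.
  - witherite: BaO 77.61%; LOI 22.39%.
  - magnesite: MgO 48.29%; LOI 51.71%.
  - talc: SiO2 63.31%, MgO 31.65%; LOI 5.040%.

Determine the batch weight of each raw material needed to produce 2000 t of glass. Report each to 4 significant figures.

Batch per 2000 t glass:
  zircon sand: 221.1 t
  doloma: 247.5 t
  tabular alumina: 96.41 t
  witherite: 187.6 t
  magnesite: 94.87 t
  talc: 1313 t
Total batch = 2160 t; LOI loss = 160.3 t; yield = 92.58%

Each numeric step maintains full precision end to end; values along the way are printed rounded off to 4 significant figures in the working. A single rounding completes each reported figure; all derived quantities are computed starting from the weights on 2000 t of glass at full float precision (net glass mass, six oxide percentages, LOI, the totals, the yield), as set out in problem or answer.
Oxide-by-oxide targets in 2000 t glass:
  BaO: 7.280% × 2000 = 145.6 t
  SiO2: 45.14% × 2000 = 902.8 t
  CaO: 7.140% × 2000 = 142.8 t
  Al2O3: 4.801% × 2000 = 96.02 t
  ZrO2: 7.467% × 2000 = 149.3 t
  MgO: 28.18% × 2000 = 563.6 t
Per-oxide balance check from the weights as reported, on the stated basis (summed amounts equal target values once rounding is allowed for):
  BaO: 187.6·0.7761 = 145.6 t (target 145.6 t)
  SiO2: 221.1·0.3235 + 1313·0.6331 = 902.8 t (target 902.8 t)
  CaO: 247.5·0.5770 = 142.8 t (target 142.8 t)
  Al2O3: 96.41·0.9960 = 96.02 t (target 96.02 t)
  ZrO2: 221.1·0.6755 = 149.4 t (target 149.3 t)
  MgO: 247.5·0.4130 + 94.87·0.4829 + 1313·0.3165 = 563.6 t (target 563.6 t)
Glass mass check: the batch minus its LOI: 2000 t (summing oxide targets gives 2000 t; against the stated basis, 2000 t — differing by rounding only).
Batch grand total — Σ batch = 2160 t; loss to ignition Σ batch·LOI = 160.3 t; yield, glass over the total, = 92.58%.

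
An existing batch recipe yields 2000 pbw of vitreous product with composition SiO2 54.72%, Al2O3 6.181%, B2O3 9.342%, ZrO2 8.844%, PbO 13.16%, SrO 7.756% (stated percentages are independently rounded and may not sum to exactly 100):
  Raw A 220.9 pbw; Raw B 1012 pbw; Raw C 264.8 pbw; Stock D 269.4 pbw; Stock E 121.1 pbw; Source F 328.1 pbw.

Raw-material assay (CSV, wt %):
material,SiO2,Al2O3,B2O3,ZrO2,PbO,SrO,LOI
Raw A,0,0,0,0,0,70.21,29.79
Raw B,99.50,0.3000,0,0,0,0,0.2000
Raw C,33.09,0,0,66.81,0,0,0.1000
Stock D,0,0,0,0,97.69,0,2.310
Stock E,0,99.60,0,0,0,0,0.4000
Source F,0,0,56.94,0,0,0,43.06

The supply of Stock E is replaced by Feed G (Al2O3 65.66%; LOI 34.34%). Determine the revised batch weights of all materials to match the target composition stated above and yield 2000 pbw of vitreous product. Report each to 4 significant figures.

Revised batch per 2000 pbw vitreous product:
  Raw A: 220.9 pbw
  Raw B: 1012 pbw
  Raw C: 264.8 pbw
  Stock D: 269.4 pbw
  Feed G: 183.6 pbw
  Source F: 328.1 pbw
Total batch = 2279 pbw; LOI loss = 278.6 pbw

The whole derivation holds full precision at every stage — the intermediate values appear (rounded to four significant figures) as written — a single rounding completes every reported number — all derived quantities are carried at full precision (the yield, net glass mass, the totals, ignition loss, six oxide percentages) from the weighed amounts on 2000 pbw of glass exactly as shown in problem or answer.
Oxide-by-oxide targets in 2000 pbw vitreous product:
  SiO2: 54.72% × 2000 = 1094 pbw
  Al2O3: 6.181% × 2000 = 123.6 pbw
  B2O3: 9.342% × 2000 = 186.8 pbw
  ZrO2: 8.844% × 2000 = 176.9 pbw
  PbO: 13.16% × 2000 = 263.2 pbw
  SrO: 7.756% × 2000 = 155.1 pbw
Mass-balance tally per oxide using the reported weights, against the basis in use (delivered sums recover each target up to rounding of the answer):
  SiO2: 1012·0.9950 + 264.8·0.3309 = 1095 pbw (target 1094 pbw)
  Al2O3: 1012·0.003000 + 183.6·0.6566 = 123.6 pbw (target 123.6 pbw)
  B2O3: 328.1·0.5694 = 186.8 pbw (target 186.8 pbw)
  ZrO2: 264.8·0.6681 = 176.9 pbw (target 176.9 pbw)
  PbO: 269.4·0.9769 = 263.2 pbw (target 263.2 pbw)
  SrO: 220.9·0.7021 = 155.1 pbw (target 155.1 pbw)
Consistency of the glass mass: Σ batch − LOI loss = 2000 pbw (the Σ of target masses is 2000 pbw; basis as stated: 2000 pbw — a pure rounding effect).
Adding the batch up: Σ batch = 2279 pbw; ignition loss, Σ(batch × LOI) = 278.6 pbw; as yield: glass ÷ batch → 87.77%.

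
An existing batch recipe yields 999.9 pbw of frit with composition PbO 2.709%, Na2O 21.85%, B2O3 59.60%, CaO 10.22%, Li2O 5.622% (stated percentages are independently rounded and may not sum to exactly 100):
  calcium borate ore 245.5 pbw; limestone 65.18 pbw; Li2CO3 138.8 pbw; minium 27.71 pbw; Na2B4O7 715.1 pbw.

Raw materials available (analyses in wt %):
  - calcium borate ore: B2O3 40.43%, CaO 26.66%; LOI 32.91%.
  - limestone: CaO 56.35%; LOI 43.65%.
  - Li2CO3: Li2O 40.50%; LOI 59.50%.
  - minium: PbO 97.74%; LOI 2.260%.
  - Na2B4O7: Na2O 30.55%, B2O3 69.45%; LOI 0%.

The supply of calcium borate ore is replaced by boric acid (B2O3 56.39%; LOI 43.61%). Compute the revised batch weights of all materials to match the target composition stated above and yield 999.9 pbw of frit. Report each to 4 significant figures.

Revised batch per 999.9 pbw frit:
  boric acid: 176.0 pbw
  limestone: 181.3 pbw
  Li2CO3: 138.8 pbw
  minium: 27.71 pbw
  Na2B4O7: 715.1 pbw
Total batch = 1239 pbw; LOI loss = 239.1 pbw

In-progress results are printed rounded off to 4 significant digits alongside each step. The whole derivation keeps full precision in every operation. Every reported value is rounded exactly once — derived quantities (glass mass, five oxide percentages, yield, ignition loss, the totals) are carried from the batch weights per 999.9 pbw of glass at full float precision, exactly as printed in either problem or answer.
Target masses of each oxide per 999.9 pbw frit:
  PbO: 2.709% × 999.9 = 27.09 pbw
  Na2O: 21.85% × 999.9 = 218.5 pbw
  B2O3: 59.60% × 999.9 = 595.9 pbw
  CaO: 10.22% × 999.9 = 102.2 pbw
  Li2O: 5.622% × 999.9 = 56.21 pbw
A balance pass over the oxides, from the weights as reported, against the basis in use (sum by sum, the targets are met inside rounding margins):
  PbO: 27.71·0.9774 = 27.08 pbw (target 27.09 pbw)
  Na2O: 715.1·0.3055 = 218.5 pbw (target 218.5 pbw)
  B2O3: 176.0·0.5639 + 715.1·0.6945 = 595.9 pbw (target 595.9 pbw)
  CaO: 181.3·0.5635 = 102.2 pbw (target 102.2 pbw)
  Li2O: 138.8·0.4050 = 56.21 pbw (target 56.21 pbw)
Auditing the glass mass value: batch total minus LOI = 999.8 pbw (the Σ of target masses is 999.9 pbw; stated basis 999.9 pbw — any gap is answer rounding).
Total batch = Σ batch = 1239 pbw; ignition loss, Σ(batch × LOI) = 239.1 pbw; yield = glass ÷ total batch = 80.70%.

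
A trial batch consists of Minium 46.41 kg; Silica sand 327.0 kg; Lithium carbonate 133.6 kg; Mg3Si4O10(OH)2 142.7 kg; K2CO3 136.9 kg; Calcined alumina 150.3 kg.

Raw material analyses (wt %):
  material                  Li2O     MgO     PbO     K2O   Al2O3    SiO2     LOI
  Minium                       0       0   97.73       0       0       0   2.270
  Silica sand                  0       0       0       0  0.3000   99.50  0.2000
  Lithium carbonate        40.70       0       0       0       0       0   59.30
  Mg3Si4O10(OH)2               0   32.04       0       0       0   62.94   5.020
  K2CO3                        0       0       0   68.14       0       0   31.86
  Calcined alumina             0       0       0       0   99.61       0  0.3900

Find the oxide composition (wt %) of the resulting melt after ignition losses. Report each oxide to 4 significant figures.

All internal work maintains full precision in all steps — values along the way are printed, rounded to four significant figures, in the printout. Every reported number is rounded just once — derived quantities are recomputed from the batch weights per 804.6 kg of glass in full float precision (LOI, glass mass, the totals, yield, six oxide percentages) exactly as printed in problem or answer.
What the batch supplies per oxide:
  Li2O: 133.6·0.4070 = 54.38 kg
  MgO: 142.7·0.3204 = 45.72 kg
  PbO: 46.41·0.9773 = 45.36 kg
  K2O: 136.9·0.6814 = 93.28 kg
  Al2O3: 327.0·0.003000 + 150.3·0.9961 = 150.7 kg
  SiO2: 327.0·0.9950 + 142.7·0.6294 = 415.2 kg
LOI: 46.41·0.02270 + 327.0·0.002000 + 133.6·0.5930 + 142.7·0.05020 + 136.9·0.3186 + 150.3·0.003900 = 132.3 kg
Glass = total batch minus LOI = 936.9 − 132.3 = 804.6 kg (equal to the oxide-mass sum)
each wt % is 100 × oxide ÷ glass

Glass mass = 804.6 kg (batch 936.9 − LOI 132.3).
Composition: Li2O 6.758%, MgO 5.682%, PbO 5.637%, K2O 11.59%, Al2O3 18.73%, SiO2 51.60%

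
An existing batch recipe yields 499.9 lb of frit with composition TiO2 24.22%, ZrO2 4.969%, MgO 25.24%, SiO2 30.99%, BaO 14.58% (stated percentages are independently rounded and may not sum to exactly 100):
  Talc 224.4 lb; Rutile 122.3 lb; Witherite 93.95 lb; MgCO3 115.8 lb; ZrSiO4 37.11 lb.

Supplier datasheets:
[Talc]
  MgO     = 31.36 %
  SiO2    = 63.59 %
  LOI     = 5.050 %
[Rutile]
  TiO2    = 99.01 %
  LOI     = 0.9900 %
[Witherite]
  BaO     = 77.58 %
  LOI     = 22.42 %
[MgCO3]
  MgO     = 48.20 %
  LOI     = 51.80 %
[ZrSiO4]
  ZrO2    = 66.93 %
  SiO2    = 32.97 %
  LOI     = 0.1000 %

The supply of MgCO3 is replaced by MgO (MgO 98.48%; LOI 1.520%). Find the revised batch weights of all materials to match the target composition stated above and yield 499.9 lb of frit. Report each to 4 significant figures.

Revised batch per 499.9 lb frit:
  Talc: 224.4 lb
  Rutile: 122.3 lb
  Witherite: 93.95 lb
  MgO: 56.67 lb
  ZrSiO4: 37.11 lb
Total batch = 534.4 lb; LOI loss = 34.51 lb

Full precision is carried from start to finish — mid-chain values appear (rounded to four significant digits) at each printed step. Each reported result is rounded only once; derived quantities, which include totals, ignition loss, the yield, net glass mass, the five compositions, are carried at full float precision, as quoted within the question or the answer, using the weight values at 499.9 lb of glass.
The oxide mass targets at 499.9 lb frit:
  TiO2: 24.22% × 499.9 = 121.1 lb
  ZrO2: 4.969% × 499.9 = 24.84 lb
  MgO: 25.24% × 499.9 = 126.2 lb
  SiO2: 30.99% × 499.9 = 154.9 lb
  BaO: 14.58% × 499.9 = 72.89 lb
Verifying the oxide balance per the reported batch figures, for the quoted basis mass (each sum matches its target mass net of answer rounding effects):
  TiO2: 122.3·0.9901 = 121.1 lb (target 121.1 lb)
  ZrO2: 37.11·0.6693 = 24.84 lb (target 24.84 lb)
  MgO: 224.4·0.3136 + 56.67·0.9848 = 126.2 lb (target 126.2 lb)
  SiO2: 224.4·0.6359 + 37.11·0.3297 = 154.9 lb (target 154.9 lb)
  BaO: 93.95·0.7758 = 72.89 lb (target 72.89 lb)
Auditing the glass mass value: total batch − LOI = 499.9 lb (the targets, summed, come to 499.9 lb; the stated basis being 499.9 lb — differing by rounding only).
Summing the batch: Σ batch = 534.4 lb; LOI loss = Σ batch·LOI = 34.51 lb; the yield ratio, glass ÷ batch: 93.54%.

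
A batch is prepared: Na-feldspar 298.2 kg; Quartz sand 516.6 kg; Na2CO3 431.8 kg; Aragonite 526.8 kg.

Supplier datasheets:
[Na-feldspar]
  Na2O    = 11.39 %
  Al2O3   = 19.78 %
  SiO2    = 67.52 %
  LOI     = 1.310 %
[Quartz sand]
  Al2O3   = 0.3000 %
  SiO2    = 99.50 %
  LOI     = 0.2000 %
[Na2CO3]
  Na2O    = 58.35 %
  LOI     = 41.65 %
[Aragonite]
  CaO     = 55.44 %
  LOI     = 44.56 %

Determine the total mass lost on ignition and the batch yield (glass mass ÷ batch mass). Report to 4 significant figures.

Each numeric step holds exact precision all the way through; working values are displayed, rounded to 4 significant figures, as written; every reported number is rounded only once — derived quantities, which include yield, net glass mass, ignition loss, four oxide percentages, the totals, are re-derived at full float precision, precisely as stated by the problem or answer text, from the batch weights at 1354 kg of glass.
Each material's LOI contribution:
  Na-feldspar: 298.2 × 0.01310 = 3.906 kg
  Quartz sand: 516.6 × 0.002000 = 1.033 kg
  Na2CO3: 431.8 × 0.4165 = 179.8 kg
  Aragonite: 526.8 × 0.4456 = 234.7 kg
Total LOI = 419.5 kg
Glass = batch − LOI = 1773 − 419.5 = 1354 kg

LOI loss = 419.5 kg; glass = 1354 kg; yield = 76.34%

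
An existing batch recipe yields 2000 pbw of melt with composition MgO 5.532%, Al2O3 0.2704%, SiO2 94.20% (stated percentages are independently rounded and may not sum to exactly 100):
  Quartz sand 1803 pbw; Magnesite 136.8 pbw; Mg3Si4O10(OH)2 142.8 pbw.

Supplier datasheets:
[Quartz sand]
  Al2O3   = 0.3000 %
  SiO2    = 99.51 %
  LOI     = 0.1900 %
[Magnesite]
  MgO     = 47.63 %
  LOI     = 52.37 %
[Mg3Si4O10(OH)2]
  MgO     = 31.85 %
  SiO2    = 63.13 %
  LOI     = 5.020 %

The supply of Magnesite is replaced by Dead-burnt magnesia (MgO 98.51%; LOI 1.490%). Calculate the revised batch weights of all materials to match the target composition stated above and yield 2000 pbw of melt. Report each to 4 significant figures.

The working math holds exact precision from first step to last; the intermediate values are rounded to 4 significant figures wherever printed. Every reported result receives exactly one rounding. Derived quantities are carried at full precision (ignition loss, totals, the three compositions, net glass mass, yield) starting from the weights on 2000 pbw of glass, as they appear in the problem or the answer.
Per-oxide target masses for 2000 pbw melt:
  MgO: 5.532% × 2000 = 110.6 pbw
  Al2O3: 0.2704% × 2000 = 5.408 pbw
  SiO2: 94.20% × 2000 = 1884 pbw
Oxide-by-oxide audit from the weights as reported, at the basis given (oxide sums agree with the targets once rounding is allowed for):
  MgO: 66.14·0.9851 + 142.8·0.3185 = 110.6 pbw (target 110.6 pbw)
  Al2O3: 1803·0.003000 = 5.409 pbw (target 5.408 pbw)
  SiO2: 1803·0.9951 + 142.8·0.6313 = 1884 pbw (target 1884 pbw)
Consistency of the glass mass: whole batch net of LOI = 2000 pbw (per-oxide target masses sum to 2000 pbw; basis as stated: 2000 pbw — any gap is answer rounding).
Whole-batch sum: Σ batch = 2012 pbw; LOI loss = Σ batch·LOI = 11.58 pbw; yield, glass over the total, = 99.42%.

Revised batch per 2000 pbw melt:
  Quartz sand: 1803 pbw
  Dead-burnt magnesia: 66.14 pbw
  Mg3Si4O10(OH)2: 142.8 pbw
Total batch = 2012 pbw; LOI loss = 11.58 pbw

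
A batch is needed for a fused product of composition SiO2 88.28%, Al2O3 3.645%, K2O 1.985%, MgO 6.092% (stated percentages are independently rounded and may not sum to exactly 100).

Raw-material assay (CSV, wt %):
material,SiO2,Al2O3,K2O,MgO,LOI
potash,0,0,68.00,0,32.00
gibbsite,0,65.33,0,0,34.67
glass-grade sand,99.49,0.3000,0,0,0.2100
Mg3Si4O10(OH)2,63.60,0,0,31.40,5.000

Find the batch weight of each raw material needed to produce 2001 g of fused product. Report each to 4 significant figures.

Batch per 2001 g fused product:
  potash: 58.41 g
  gibbsite: 104.6 g
  glass-grade sand: 1527 g
  Mg3Si4O10(OH)2: 388.2 g
Total batch = 2078 g; LOI loss = 77.57 g; yield = 96.27%

All internal work holds exact precision throughout; mid-chain values appear rounded to 4 significant figures within the worked lines. Each reported number is rounded only once — derived quantities are re-derived at exact precision (the totals, the yield, LOI, the four compositions, net glass mass) from the weighed amounts on 2001 g of glass, exactly as printed in either problem or answer.
Oxide mass targets, per 2001 g fused product:
  SiO2: 88.28% × 2001 = 1766 g
  Al2O3: 3.645% × 2001 = 72.94 g
  K2O: 1.985% × 2001 = 39.72 g
  MgO: 6.092% × 2001 = 121.9 g
Sums-versus-targets review from the weights as reported, against the basis in use (each sum matches its target mass net of answer rounding effects):
  SiO2: 1527·0.9949 + 388.2·0.6360 = 1766 g (target 1766 g)
  Al2O3: 104.6·0.6533 + 1527·0.003000 = 72.92 g (target 72.94 g)
  K2O: 58.41·0.6800 = 39.72 g (target 39.72 g)
  MgO: 388.2·0.3140 = 121.9 g (target 121.9 g)
Consistency of the glass mass: the batch minus its LOI: 2001 g (targets for the oxides total 2001 g; versus the stated basis of 2001 g — gaps are rounding artifacts).
Adding the batch up: Σ batch = 2078 g; Σ batch·LOI gives LOI loss = 77.57 g; the yield ratio, glass ÷ batch: 96.27%.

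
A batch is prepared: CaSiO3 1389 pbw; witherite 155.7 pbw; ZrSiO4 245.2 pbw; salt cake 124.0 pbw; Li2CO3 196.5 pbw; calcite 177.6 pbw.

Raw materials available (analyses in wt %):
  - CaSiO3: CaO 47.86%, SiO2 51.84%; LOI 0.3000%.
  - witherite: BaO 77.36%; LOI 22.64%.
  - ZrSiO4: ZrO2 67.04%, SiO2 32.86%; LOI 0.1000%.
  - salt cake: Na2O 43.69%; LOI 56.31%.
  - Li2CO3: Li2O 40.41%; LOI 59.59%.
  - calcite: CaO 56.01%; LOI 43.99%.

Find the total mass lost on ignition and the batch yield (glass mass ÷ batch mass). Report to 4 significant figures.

LOI loss = 304.7 pbw; glass = 1983 pbw; yield = 86.68%

In-progress results appear, rounded to 4 significant digits, as written — each numeric step holds full precision from first step to last. Exactly one rounding is applied to each reported value. All derived quantities, including the six compositions, ignition loss, yield, totals, net glass mass, are re-derived from the batch weights at 1983 pbw of glass in full precision exactly as shown in question or answer.
LOI of each material in turn:
  CaSiO3: 1389 × 0.003000 = 4.167 pbw
  witherite: 155.7 × 0.2264 = 35.25 pbw
  ZrSiO4: 245.2 × 0.001000 = 0.2452 pbw
  salt cake: 124.0 × 0.5631 = 69.82 pbw
  Li2CO3: 196.5 × 0.5959 = 117.1 pbw
  calcite: 177.6 × 0.4399 = 78.13 pbw
Total LOI = 304.7 pbw
Glass = batch − LOI = 2288 − 304.7 = 1983 pbw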